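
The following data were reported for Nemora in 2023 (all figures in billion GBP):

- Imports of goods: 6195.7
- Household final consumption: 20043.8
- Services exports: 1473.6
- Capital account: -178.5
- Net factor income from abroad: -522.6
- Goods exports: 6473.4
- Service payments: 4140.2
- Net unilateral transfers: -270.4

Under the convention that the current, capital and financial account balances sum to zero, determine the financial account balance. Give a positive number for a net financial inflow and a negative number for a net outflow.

3360.4

Goods balance = 6473.4 - 6195.7 = 277.7
Services balance = 1473.6 - 4140.2 = -2666.6
Trade balance (goods + services) = 277.7 + (-2666.6) = -2388.9
Net primary income = -522.6
Net secondary income = -270.4
Current account = -2388.9 + (-522.6) + (-270.4) = -3181.9
Financial account = -(-3181.9 + (-178.5)) = 3360.4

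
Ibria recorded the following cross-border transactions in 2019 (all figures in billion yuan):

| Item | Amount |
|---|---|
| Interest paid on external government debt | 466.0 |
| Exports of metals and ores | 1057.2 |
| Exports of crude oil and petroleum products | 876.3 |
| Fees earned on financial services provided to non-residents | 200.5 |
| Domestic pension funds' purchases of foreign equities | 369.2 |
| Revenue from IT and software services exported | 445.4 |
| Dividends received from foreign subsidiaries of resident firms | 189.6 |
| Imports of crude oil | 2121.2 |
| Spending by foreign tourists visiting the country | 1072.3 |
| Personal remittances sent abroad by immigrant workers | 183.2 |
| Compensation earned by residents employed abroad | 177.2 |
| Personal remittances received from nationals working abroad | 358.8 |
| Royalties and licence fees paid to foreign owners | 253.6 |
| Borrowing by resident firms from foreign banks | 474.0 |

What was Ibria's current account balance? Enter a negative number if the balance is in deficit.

1353.3

Goods: 876.3 + 1057.2 - 2121.2 = -187.7
Services: 1072.3 + 200.5 - 253.6 + 445.4 = 1464.6
Primary income: 177.2 - 466.0 + 189.6 = -99.2
Secondary income: -183.2 + 358.8 = 175.6
Current account = (-187.7) + 1464.6 + (-99.2) + 175.6 = 1353.3
(Excluded from the current account — financial account: domestic pension funds' purchases of foreign equities 369.2, borrowing by resident firms from foreign banks 474.0.)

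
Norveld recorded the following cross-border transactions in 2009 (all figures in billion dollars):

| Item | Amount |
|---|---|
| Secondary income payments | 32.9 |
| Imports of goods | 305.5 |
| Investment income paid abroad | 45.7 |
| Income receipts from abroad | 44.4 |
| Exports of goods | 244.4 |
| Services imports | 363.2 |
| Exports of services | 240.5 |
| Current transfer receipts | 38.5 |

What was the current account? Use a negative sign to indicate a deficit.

Goods balance = 244.4 - 305.5 = -61.1
Services balance = 240.5 - 363.2 = -122.7
Trade balance (goods + services) = -61.1 + (-122.7) = -183.8
Net primary income = 44.4 - 45.7 = -1.3
Net secondary income = 38.5 - 32.9 = 5.6
Current account = -183.8 + (-1.3) + 5.6 = -179.5

-179.5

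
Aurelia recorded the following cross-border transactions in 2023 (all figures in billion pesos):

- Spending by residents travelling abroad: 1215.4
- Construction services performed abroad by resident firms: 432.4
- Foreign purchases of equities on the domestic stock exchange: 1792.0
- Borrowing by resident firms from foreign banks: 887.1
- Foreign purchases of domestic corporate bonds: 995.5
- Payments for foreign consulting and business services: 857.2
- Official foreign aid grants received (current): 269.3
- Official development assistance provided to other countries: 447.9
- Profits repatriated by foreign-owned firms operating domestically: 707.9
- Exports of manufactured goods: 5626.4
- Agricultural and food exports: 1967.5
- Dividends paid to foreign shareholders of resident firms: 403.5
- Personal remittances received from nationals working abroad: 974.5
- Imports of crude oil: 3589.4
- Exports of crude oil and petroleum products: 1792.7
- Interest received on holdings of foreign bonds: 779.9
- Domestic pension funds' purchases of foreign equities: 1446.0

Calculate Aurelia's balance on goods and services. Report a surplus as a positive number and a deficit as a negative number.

Goods: 5626.4 + 1967.5 - 3589.4 + 1792.7 = 5797.2
Services: 432.4 - 1215.4 - 857.2 = -1640.2
Trade balance = 5797.2 + (-1640.2) = 4157.0
(Excluded from the trade balance — financial account: foreign purchases of equities on the domestic stock exchange 1792.0, borrowing by resident firms from foreign banks 887.1, foreign purchases of domestic corporate bonds 995.5, domestic pension funds' purchases of foreign equities 1446.0; secondary income: official foreign aid grants received (current) 269.3, official development assistance provided to other countries 447.9, personal remittances received from nationals working abroad 974.5; primary income: profits repatriated by foreign-owned firms operating domestically 707.9, dividends paid to foreign shareholders of resident firms 403.5, interest received on holdings of foreign bonds 779.9.)

4157.0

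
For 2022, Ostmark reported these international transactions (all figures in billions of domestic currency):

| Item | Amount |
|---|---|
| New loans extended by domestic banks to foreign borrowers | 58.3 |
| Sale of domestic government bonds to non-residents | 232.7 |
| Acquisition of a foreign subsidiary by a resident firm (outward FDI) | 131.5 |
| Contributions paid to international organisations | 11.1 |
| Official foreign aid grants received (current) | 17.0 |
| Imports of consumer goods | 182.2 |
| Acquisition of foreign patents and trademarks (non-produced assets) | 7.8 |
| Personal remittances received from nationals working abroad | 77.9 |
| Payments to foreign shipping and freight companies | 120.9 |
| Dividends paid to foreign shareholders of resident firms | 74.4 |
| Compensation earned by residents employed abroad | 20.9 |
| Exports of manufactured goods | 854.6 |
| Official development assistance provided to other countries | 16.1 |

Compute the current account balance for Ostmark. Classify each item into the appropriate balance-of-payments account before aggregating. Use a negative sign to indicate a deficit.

Goods: 854.6 - 182.2 = 672.4
Services: -120.9
Primary income: -74.4 + 20.9 = -53.5
Secondary income: -16.1 + 17.0 - 11.1 + 77.9 = 67.7
Current account = 672.4 + (-120.9) + (-53.5) + 67.7 = 565.7
(Excluded from the current account — financial account: new loans extended by domestic banks to foreign borrowers 58.3, sale of domestic government bonds to non-residents 232.7, acquisition of a foreign subsidiary by a resident firm (outward FDI) 131.5; capital account: acquisition of foreign patents and trademarks (non-produced assets) 7.8.)

565.7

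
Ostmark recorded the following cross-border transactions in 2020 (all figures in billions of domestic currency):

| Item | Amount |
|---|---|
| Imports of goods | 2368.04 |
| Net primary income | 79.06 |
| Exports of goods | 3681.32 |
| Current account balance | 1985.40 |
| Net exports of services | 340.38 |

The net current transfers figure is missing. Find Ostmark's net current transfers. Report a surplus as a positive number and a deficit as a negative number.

252.68

Current account = goods balance + services balance + net primary income + net secondary income
Sum of the known components = 1732.72
Net current transfers = CA - (known components) = 1985.40 - 1732.72 = 252.68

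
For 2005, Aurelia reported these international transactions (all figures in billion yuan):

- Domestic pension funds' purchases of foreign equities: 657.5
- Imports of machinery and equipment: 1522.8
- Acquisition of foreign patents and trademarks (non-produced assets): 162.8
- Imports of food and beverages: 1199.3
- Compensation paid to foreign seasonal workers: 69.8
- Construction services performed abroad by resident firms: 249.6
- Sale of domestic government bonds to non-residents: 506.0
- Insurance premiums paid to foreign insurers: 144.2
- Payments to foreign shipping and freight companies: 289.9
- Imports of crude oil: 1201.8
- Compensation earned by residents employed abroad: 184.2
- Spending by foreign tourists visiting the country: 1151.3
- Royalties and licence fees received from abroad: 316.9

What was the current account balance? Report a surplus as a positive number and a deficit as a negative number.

Goods: -1201.8 - 1522.8 - 1199.3 = -3923.9
Services: 249.6 + 1151.3 - 289.9 - 144.2 + 316.9 = 1283.7
Primary income: -69.8 + 184.2 = 114.4
Current account = (-3923.9) + 1283.7 + 114.4 = -2525.8
(Excluded from the current account — financial account: domestic pension funds' purchases of foreign equities 657.5, sale of domestic government bonds to non-residents 506.0; capital account: acquisition of foreign patents and trademarks (non-produced assets) 162.8.)

-2525.8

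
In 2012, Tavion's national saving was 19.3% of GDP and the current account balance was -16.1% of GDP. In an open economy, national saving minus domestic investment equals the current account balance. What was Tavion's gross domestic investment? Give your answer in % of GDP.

35.4

I = S - CA = 19.3 - (-16.1) = 35.4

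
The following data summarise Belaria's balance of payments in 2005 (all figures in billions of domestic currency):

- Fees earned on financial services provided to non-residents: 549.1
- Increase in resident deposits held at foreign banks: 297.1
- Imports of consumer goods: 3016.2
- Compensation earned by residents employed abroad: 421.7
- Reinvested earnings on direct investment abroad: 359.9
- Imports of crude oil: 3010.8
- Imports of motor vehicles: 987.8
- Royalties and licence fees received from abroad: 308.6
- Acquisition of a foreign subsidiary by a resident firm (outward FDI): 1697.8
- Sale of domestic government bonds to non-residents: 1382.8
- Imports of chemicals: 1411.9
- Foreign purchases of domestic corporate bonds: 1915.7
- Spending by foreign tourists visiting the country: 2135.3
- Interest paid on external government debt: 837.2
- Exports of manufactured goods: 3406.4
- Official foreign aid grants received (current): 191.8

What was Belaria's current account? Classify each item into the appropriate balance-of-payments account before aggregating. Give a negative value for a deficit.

Goods: -3010.8 - 3016.2 + 3406.4 - 1411.9 - 987.8 = -5020.3
Services: 549.1 + 308.6 + 2135.3 = 2993.0
Primary income: 421.7 + 359.9 - 837.2 = -55.6
Secondary income: 191.8
Current account = (-5020.3) + 2993.0 + (-55.6) + 191.8 = -1891.1
(Excluded from the current account — financial account: increase in resident deposits held at foreign banks 297.1, acquisition of a foreign subsidiary by a resident firm (outward FDI) 1697.8, sale of domestic government bonds to non-residents 1382.8, foreign purchases of domestic corporate bonds 1915.7.)

-1891.1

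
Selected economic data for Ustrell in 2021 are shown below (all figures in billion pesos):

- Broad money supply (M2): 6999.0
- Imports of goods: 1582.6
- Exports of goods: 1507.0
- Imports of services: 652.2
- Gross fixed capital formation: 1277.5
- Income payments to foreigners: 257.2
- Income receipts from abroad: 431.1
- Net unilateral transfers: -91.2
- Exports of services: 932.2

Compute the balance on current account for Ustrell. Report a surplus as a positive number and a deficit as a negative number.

287.1

Goods balance = 1507.0 - 1582.6 = -75.6
Services balance = 932.2 - 652.2 = 280.0
Trade balance (goods + services) = -75.6 + 280.0 = 204.4
Net primary income = 431.1 - 257.2 = 173.9
Net secondary income = -91.2
Current account = 204.4 + 173.9 + (-91.2) = 287.1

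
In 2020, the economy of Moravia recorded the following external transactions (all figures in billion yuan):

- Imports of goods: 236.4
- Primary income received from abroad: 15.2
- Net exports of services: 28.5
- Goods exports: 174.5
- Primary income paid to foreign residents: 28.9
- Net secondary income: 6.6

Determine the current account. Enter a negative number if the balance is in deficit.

-40.5

Goods balance = 174.5 - 236.4 = -61.9
Services balance = 28.5
Trade balance (goods + services) = -61.9 + 28.5 = -33.4
Net primary income = 15.2 - 28.9 = -13.7
Net secondary income = 6.6
Current account = -33.4 + (-13.7) + 6.6 = -40.5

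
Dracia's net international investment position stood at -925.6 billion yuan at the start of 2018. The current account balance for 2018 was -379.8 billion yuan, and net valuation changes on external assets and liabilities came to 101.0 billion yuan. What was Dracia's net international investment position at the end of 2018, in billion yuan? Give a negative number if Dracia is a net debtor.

-1204.4

Change in NIIP = current account + net valuation change = -379.8 + 101.0 = -278.8
End-of-year NIIP = -925.6 + (-278.8) = -1204.4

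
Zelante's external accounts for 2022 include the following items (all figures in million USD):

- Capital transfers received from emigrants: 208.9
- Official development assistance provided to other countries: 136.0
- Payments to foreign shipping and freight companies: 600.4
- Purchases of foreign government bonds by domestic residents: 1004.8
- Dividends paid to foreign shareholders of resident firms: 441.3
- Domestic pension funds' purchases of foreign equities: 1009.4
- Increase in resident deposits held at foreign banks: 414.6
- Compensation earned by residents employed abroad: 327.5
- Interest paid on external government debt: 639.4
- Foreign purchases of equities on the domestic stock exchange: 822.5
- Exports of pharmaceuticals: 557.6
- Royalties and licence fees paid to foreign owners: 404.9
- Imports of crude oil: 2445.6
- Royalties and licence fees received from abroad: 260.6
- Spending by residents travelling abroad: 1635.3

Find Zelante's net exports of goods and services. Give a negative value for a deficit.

-4268.0

Goods: -2445.6 + 557.6 = -1888.0
Services: -404.9 + 260.6 - 600.4 - 1635.3 = -2380.0
Trade balance = -1888.0 + (-2380.0) = -4268.0
(Excluded from the trade balance — capital account: capital transfers received from emigrants 208.9; secondary income: official development assistance provided to other countries 136.0; financial account: purchases of foreign government bonds by domestic residents 1004.8, domestic pension funds' purchases of foreign equities 1009.4, increase in resident deposits held at foreign banks 414.6, foreign purchases of equities on the domestic stock exchange 822.5; primary income: dividends paid to foreign shareholders of resident firms 441.3, compensation earned by residents employed abroad 327.5, interest paid on external government debt 639.4.)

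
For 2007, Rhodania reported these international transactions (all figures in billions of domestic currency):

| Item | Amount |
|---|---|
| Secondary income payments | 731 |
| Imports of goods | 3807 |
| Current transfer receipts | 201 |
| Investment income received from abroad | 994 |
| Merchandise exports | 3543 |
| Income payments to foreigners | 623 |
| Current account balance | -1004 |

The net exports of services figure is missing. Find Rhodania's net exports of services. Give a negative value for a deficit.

Current account = goods balance + services balance + net primary income + net secondary income
Sum of the known components = -423
Net exports of services = CA - (known components) = -1004 - (-423) = -581

-581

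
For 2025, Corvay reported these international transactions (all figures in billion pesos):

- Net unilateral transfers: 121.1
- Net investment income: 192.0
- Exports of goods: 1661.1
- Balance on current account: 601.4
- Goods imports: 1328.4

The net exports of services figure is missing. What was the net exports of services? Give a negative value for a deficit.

Current account = goods balance + services balance + net primary income + net secondary income
Sum of the known components = 645.8
Net exports of services = CA - (known components) = 601.4 - 645.8 = -44.4

-44.4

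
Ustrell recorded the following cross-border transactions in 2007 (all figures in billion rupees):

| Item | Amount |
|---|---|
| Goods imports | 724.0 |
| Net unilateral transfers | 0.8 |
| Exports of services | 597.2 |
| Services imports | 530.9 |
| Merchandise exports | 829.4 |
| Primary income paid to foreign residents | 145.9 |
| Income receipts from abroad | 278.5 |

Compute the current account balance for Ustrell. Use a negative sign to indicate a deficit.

Goods balance = 829.4 - 724.0 = 105.4
Services balance = 597.2 - 530.9 = 66.3
Trade balance (goods + services) = 105.4 + 66.3 = 171.7
Net primary income = 278.5 - 145.9 = 132.6
Net secondary income = 0.8
Current account = 171.7 + 132.6 + 0.8 = 305.1

305.1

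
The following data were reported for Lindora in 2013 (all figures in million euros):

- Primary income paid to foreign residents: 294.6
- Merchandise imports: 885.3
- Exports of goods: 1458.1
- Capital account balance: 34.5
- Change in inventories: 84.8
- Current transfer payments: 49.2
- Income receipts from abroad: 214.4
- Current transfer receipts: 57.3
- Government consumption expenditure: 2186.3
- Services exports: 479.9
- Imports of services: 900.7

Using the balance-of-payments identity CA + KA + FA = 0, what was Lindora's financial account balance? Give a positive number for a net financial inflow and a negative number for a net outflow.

-114.4

Goods balance = 1458.1 - 885.3 = 572.8
Services balance = 479.9 - 900.7 = -420.8
Trade balance (goods + services) = 572.8 + (-420.8) = 152.0
Net primary income = 214.4 - 294.6 = -80.2
Net secondary income = 57.3 - 49.2 = 8.1
Current account = 152.0 + (-80.2) + 8.1 = 79.9
Financial account = -(79.9 + 34.5) = -114.4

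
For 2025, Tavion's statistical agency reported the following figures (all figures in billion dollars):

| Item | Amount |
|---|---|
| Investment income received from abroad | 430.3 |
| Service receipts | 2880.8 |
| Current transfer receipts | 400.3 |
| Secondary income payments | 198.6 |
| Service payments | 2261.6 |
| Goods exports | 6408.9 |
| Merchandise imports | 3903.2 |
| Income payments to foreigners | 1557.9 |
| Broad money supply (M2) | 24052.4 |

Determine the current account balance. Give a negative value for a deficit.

Goods balance = 6408.9 - 3903.2 = 2505.7
Services balance = 2880.8 - 2261.6 = 619.2
Trade balance (goods + services) = 2505.7 + 619.2 = 3124.9
Net primary income = 430.3 - 1557.9 = -1127.6
Net secondary income = 400.3 - 198.6 = 201.7
Current account = 3124.9 + (-1127.6) + 201.7 = 2199.0

2199.0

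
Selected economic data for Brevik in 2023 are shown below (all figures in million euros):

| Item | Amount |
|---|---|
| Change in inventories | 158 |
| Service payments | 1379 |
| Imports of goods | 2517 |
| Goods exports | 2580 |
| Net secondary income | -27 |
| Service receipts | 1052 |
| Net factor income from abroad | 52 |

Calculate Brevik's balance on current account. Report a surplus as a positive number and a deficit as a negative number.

Goods balance = 2580 - 2517 = 63
Services balance = 1052 - 1379 = -327
Trade balance (goods + services) = 63 + (-327) = -264
Net primary income = 52
Net secondary income = -27
Current account = -264 + 52 + (-27) = -239

-239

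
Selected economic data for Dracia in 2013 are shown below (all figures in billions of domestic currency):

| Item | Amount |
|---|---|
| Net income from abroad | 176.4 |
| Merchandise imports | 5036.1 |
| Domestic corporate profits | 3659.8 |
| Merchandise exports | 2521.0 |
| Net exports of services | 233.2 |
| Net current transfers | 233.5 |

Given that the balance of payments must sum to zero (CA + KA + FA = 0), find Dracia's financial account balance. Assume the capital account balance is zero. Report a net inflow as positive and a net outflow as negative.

1872.0

Goods balance = 2521.0 - 5036.1 = -2515.1
Services balance = 233.2
Trade balance (goods + services) = -2515.1 + 233.2 = -2281.9
Net primary income = 176.4
Net secondary income = 233.5
Current account = -2281.9 + 176.4 + 233.5 = -1872.0
Financial account = -(-1872.0) = 1872.0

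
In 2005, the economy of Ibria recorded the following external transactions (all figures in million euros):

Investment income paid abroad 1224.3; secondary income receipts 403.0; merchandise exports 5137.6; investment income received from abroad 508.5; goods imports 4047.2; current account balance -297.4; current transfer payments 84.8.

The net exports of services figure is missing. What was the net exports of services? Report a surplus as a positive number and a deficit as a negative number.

Current account = goods balance + services balance + net primary income + net secondary income
Sum of the known components = 692.8
Net exports of services = CA - (known components) = -297.4 - 692.8 = -990.2

-990.2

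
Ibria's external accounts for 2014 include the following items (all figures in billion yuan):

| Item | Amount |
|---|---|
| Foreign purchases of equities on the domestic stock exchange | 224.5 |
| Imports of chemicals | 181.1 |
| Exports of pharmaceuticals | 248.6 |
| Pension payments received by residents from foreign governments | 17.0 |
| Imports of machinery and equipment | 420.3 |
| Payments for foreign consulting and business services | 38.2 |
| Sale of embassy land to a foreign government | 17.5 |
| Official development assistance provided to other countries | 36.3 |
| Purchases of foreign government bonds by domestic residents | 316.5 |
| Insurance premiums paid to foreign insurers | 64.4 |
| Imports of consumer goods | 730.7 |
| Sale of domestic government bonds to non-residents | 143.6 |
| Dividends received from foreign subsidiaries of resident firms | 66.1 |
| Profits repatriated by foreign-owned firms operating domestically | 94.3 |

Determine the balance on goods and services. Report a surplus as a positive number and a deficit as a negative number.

-1186.1

Goods: -181.1 - 420.3 - 730.7 + 248.6 = -1083.5
Services: -38.2 - 64.4 = -102.6
Trade balance = -1083.5 + (-102.6) = -1186.1
(Excluded from the trade balance — financial account: foreign purchases of equities on the domestic stock exchange 224.5, purchases of foreign government bonds by domestic residents 316.5, sale of domestic government bonds to non-residents 143.6; secondary income: pension payments received by residents from foreign governments 17.0, official development assistance provided to other countries 36.3; capital account: sale of embassy land to a foreign government 17.5; primary income: dividends received from foreign subsidiaries of resident firms 66.1, profits repatriated by foreign-owned firms operating domestically 94.3.)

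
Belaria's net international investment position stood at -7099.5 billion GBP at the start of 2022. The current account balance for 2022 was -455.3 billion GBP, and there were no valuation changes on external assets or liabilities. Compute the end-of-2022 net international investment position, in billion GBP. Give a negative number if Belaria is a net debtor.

-7554.8

With no valuation effects, change in NIIP = current account = -455.3
End-of-year NIIP = -7099.5 + (-455.3) = -7554.8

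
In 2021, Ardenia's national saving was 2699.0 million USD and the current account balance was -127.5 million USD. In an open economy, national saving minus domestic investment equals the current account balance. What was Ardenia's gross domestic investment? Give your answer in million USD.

S - I = CA (net lending to the rest of the world).
I = S - CA = 2699.0 - (-127.5) = 2826.5

2826.5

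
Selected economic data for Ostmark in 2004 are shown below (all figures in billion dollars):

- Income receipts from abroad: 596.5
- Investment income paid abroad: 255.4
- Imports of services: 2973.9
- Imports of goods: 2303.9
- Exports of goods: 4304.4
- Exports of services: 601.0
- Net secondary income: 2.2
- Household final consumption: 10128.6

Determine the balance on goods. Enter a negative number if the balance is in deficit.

Goods balance = 4304.4 - 2303.9 = 2000.5

2000.5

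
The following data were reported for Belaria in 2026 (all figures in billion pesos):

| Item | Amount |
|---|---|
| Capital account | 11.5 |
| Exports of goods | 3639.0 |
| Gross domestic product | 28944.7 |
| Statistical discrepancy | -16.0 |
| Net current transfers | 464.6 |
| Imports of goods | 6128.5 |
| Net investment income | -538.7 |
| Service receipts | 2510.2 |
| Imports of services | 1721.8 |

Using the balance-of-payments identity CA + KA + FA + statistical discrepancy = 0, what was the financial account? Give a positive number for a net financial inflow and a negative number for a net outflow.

1779.7

Goods balance = 3639.0 - 6128.5 = -2489.5
Services balance = 2510.2 - 1721.8 = 788.4
Trade balance (goods + services) = -2489.5 + 788.4 = -1701.1
Net primary income = -538.7
Net secondary income = 464.6
Current account = -1701.1 + (-538.7) + 464.6 = -1775.2
Financial account = -(-1775.2 + 11.5 + (-16.0)) = 1779.7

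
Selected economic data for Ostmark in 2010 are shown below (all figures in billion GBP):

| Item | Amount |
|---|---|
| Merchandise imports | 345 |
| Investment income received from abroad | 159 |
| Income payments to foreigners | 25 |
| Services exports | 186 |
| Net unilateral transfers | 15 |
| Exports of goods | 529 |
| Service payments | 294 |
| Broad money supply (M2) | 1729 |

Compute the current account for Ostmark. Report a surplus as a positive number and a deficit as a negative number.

225

Goods balance = 529 - 345 = 184
Services balance = 186 - 294 = -108
Trade balance (goods + services) = 184 + (-108) = 76
Net primary income = 159 - 25 = 134
Net secondary income = 15
Current account = 76 + 134 + 15 = 225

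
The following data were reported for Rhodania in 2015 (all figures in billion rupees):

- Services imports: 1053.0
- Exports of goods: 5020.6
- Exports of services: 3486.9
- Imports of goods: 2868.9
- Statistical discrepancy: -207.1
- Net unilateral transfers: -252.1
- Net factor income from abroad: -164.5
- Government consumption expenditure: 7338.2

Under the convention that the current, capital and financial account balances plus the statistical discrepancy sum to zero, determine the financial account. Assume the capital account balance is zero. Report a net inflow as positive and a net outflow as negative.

Goods balance = 5020.6 - 2868.9 = 2151.7
Services balance = 3486.9 - 1053.0 = 2433.9
Trade balance (goods + services) = 2151.7 + 2433.9 = 4585.6
Net primary income = -164.5
Net secondary income = -252.1
Current account = 4585.6 + (-164.5) + (-252.1) = 4169.0
Financial account = -(4169.0 + (-207.1)) = -3961.9

-3961.9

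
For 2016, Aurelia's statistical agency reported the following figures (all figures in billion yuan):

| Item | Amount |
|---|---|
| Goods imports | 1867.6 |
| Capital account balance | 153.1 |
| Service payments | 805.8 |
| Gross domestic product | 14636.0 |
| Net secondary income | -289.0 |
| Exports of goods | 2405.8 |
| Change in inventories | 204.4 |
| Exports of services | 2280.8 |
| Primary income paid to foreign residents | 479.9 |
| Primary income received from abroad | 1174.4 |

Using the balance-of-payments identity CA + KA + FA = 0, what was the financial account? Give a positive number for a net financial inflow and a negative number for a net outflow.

-2571.8

Goods balance = 2405.8 - 1867.6 = 538.2
Services balance = 2280.8 - 805.8 = 1475.0
Trade balance (goods + services) = 538.2 + 1475.0 = 2013.2
Net primary income = 1174.4 - 479.9 = 694.5
Net secondary income = -289.0
Current account = 2013.2 + 694.5 + (-289.0) = 2418.7
Financial account = -(2418.7 + 153.1) = -2571.8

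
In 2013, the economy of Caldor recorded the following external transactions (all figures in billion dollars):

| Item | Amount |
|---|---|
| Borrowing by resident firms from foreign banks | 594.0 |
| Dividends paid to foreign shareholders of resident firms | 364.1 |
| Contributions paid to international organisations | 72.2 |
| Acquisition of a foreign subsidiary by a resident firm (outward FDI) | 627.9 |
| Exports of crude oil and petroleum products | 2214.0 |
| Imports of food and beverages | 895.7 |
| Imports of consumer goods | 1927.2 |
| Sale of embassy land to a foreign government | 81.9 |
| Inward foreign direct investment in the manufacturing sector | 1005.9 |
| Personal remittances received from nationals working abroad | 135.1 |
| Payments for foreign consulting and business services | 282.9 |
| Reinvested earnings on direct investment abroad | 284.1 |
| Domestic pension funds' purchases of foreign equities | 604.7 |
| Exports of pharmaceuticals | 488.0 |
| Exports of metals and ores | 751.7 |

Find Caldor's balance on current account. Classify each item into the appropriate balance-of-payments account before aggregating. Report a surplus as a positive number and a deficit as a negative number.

Goods: -1927.2 - 895.7 + 2214.0 + 751.7 + 488.0 = 630.8
Services: -282.9
Primary income: 284.1 - 364.1 = -80.0
Secondary income: -72.2 + 135.1 = 62.9
Current account = 630.8 + (-282.9) + (-80.0) + 62.9 = 330.8
(Excluded from the current account — financial account: borrowing by resident firms from foreign banks 594.0, acquisition of a foreign subsidiary by a resident firm (outward FDI) 627.9, inward foreign direct investment in the manufacturing sector 1005.9, domestic pension funds' purchases of foreign equities 604.7; capital account: sale of embassy land to a foreign government 81.9.)

330.8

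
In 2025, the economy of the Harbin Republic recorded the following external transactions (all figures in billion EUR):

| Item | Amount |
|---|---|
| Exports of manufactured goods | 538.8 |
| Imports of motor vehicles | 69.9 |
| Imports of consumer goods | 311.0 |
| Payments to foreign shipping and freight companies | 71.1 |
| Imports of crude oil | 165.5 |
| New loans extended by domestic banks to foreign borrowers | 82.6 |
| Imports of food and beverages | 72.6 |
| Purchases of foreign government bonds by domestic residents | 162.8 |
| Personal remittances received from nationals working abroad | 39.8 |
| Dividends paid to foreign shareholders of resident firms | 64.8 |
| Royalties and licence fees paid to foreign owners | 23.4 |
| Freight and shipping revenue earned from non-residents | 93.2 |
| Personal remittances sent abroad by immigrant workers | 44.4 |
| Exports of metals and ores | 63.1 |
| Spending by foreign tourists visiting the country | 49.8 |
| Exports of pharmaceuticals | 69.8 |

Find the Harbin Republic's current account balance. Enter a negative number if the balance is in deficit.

Goods: -69.9 + 63.1 - 72.6 + 538.8 - 165.5 - 311.0 + 69.8 = 52.7
Services: -23.4 + 93.2 + 49.8 - 71.1 = 48.5
Primary income: -64.8
Secondary income: 39.8 - 44.4 = -4.6
Current account = 52.7 + 48.5 + (-64.8) + (-4.6) = 31.8
(Excluded from the current account — financial account: new loans extended by domestic banks to foreign borrowers 82.6, purchases of foreign government bonds by domestic residents 162.8.)

31.8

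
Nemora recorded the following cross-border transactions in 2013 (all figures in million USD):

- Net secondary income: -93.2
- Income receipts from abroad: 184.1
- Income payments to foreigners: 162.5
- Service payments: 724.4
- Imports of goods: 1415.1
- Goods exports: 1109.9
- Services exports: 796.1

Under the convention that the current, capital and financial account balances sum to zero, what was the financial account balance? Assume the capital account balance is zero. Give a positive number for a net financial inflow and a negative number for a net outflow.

Goods balance = 1109.9 - 1415.1 = -305.2
Services balance = 796.1 - 724.4 = 71.7
Trade balance (goods + services) = -305.2 + 71.7 = -233.5
Net primary income = 184.1 - 162.5 = 21.6
Net secondary income = -93.2
Current account = -233.5 + 21.6 + (-93.2) = -305.1
Financial account = -(-305.1) = 305.1

305.1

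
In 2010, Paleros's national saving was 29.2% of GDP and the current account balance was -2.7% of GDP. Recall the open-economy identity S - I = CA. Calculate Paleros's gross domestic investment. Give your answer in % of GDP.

I = S - CA = 29.2 - (-2.7) = 31.9

31.9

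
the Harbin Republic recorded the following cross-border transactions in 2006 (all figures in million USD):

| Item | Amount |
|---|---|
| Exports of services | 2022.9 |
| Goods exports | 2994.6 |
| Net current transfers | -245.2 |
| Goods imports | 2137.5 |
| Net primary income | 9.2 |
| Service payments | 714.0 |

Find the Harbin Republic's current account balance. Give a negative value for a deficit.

Goods balance = 2994.6 - 2137.5 = 857.1
Services balance = 2022.9 - 714.0 = 1308.9
Trade balance (goods + services) = 857.1 + 1308.9 = 2166.0
Net primary income = 9.2
Net secondary income = -245.2
Current account = 2166.0 + 9.2 + (-245.2) = 1930.0

1930.0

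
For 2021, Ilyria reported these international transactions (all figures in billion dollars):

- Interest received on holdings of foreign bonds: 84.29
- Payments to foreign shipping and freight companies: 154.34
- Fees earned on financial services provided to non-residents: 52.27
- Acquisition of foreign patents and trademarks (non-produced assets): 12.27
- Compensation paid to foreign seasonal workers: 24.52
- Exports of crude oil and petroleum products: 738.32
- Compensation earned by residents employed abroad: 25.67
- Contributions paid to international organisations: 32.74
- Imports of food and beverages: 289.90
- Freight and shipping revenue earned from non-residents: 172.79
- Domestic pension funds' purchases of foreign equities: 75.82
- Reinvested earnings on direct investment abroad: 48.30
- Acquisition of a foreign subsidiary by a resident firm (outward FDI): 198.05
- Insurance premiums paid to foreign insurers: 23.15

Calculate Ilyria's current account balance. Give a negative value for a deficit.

596.99

Goods: -289.90 + 738.32 = 448.42
Services: -23.15 + 52.27 + 172.79 - 154.34 = 47.57
Primary income: -24.52 + 48.30 + 25.67 + 84.29 = 133.74
Secondary income: -32.74
Current account = 448.42 + 47.57 + 133.74 + (-32.74) = 596.99
(Excluded from the current account — capital account: acquisition of foreign patents and trademarks (non-produced assets) 12.27; financial account: domestic pension funds' purchases of foreign equities 75.82, acquisition of a foreign subsidiary by a resident firm (outward FDI) 198.05.)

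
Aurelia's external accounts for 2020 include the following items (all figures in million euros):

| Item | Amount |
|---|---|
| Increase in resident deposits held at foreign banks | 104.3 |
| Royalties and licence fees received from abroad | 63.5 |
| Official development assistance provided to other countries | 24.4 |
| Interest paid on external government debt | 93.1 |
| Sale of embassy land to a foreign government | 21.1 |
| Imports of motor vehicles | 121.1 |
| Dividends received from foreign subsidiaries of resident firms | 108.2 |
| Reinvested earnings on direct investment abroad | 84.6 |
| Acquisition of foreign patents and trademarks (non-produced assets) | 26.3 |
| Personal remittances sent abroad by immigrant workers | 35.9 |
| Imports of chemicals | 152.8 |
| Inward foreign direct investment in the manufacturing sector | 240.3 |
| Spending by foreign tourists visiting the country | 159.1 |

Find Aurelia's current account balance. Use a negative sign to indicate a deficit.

-11.9

Goods: -152.8 - 121.1 = -273.9
Services: 159.1 + 63.5 = 222.6
Primary income: -93.1 + 108.2 + 84.6 = 99.7
Secondary income: -24.4 - 35.9 = -60.3
Current account = (-273.9) + 222.6 + 99.7 + (-60.3) = -11.9
(Excluded from the current account — financial account: increase in resident deposits held at foreign banks 104.3, inward foreign direct investment in the manufacturing sector 240.3; capital account: sale of embassy land to a foreign government 21.1, acquisition of foreign patents and trademarks (non-produced assets) 26.3.)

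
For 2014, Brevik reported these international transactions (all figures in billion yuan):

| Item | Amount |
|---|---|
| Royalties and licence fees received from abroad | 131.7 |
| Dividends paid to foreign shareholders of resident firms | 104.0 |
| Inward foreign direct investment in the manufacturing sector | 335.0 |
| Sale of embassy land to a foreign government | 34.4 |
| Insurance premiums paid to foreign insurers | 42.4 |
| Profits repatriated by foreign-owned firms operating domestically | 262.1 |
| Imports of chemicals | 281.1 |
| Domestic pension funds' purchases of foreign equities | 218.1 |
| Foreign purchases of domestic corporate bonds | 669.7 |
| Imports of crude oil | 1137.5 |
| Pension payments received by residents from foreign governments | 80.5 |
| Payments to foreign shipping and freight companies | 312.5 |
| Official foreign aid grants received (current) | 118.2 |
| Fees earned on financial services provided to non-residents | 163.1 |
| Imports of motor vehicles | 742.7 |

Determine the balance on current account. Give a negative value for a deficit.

Goods: -281.1 - 742.7 - 1137.5 = -2161.3
Services: -42.4 - 312.5 + 163.1 + 131.7 = -60.1
Primary income: -262.1 - 104.0 = -366.1
Secondary income: 80.5 + 118.2 = 198.7
Current account = (-2161.3) + (-60.1) + (-366.1) + 198.7 = -2388.8
(Excluded from the current account — financial account: inward foreign direct investment in the manufacturing sector 335.0, domestic pension funds' purchases of foreign equities 218.1, foreign purchases of domestic corporate bonds 669.7; capital account: sale of embassy land to a foreign government 34.4.)

-2388.8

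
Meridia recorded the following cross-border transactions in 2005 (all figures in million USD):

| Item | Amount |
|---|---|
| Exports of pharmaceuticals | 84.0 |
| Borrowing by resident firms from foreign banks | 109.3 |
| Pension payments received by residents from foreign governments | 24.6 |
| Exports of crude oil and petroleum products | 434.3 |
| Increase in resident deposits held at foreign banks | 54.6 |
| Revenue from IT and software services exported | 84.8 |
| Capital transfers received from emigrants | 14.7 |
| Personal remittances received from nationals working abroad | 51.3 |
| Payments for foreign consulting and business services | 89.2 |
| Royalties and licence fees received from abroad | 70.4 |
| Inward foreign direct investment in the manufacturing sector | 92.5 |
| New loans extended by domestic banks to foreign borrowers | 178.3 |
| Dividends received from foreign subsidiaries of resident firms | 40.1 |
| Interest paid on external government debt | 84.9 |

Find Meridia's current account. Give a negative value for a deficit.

615.4

Goods: 84.0 + 434.3 = 518.3
Services: 84.8 - 89.2 + 70.4 = 66.0
Primary income: -84.9 + 40.1 = -44.8
Secondary income: 51.3 + 24.6 = 75.9
Current account = 518.3 + 66.0 + (-44.8) + 75.9 = 615.4
(Excluded from the current account — financial account: borrowing by resident firms from foreign banks 109.3, increase in resident deposits held at foreign banks 54.6, inward foreign direct investment in the manufacturing sector 92.5, new loans extended by domestic banks to foreign borrowers 178.3; capital account: capital transfers received from emigrants 14.7.)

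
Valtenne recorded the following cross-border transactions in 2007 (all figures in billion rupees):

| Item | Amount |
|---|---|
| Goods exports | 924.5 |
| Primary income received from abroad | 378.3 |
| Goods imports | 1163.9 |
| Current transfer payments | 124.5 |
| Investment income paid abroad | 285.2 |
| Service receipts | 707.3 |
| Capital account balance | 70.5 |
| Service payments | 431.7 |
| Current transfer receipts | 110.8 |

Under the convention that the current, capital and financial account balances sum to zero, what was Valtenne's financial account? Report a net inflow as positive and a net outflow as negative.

-186.1

Goods balance = 924.5 - 1163.9 = -239.4
Services balance = 707.3 - 431.7 = 275.6
Trade balance (goods + services) = -239.4 + 275.6 = 36.2
Net primary income = 378.3 - 285.2 = 93.1
Net secondary income = 110.8 - 124.5 = -13.7
Current account = 36.2 + 93.1 + (-13.7) = 115.6
Financial account = -(115.6 + 70.5) = -186.1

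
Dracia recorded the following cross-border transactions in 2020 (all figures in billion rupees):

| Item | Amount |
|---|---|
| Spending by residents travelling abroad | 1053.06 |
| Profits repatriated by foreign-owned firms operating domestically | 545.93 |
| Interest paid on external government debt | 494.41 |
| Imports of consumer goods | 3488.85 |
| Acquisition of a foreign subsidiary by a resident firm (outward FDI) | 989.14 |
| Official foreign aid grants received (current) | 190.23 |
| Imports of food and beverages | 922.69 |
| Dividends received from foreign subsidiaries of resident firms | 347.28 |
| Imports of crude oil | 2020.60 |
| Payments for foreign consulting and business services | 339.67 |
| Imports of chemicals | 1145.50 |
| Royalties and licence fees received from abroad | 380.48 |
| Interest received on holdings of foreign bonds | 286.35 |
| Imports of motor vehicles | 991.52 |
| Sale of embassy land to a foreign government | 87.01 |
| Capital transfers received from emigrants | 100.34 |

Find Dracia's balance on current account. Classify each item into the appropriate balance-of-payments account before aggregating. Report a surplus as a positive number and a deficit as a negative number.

Goods: -1145.50 - 2020.60 - 922.69 - 3488.85 - 991.52 = -8569.16
Services: -1053.06 + 380.48 - 339.67 = -1012.25
Primary income: -545.93 - 494.41 + 286.35 + 347.28 = -406.71
Secondary income: 190.23
Current account = (-8569.16) + (-1012.25) + (-406.71) + 190.23 = -9797.89
(Excluded from the current account — financial account: acquisition of a foreign subsidiary by a resident firm (outward FDI) 989.14; capital account: sale of embassy land to a foreign government 87.01, capital transfers received from emigrants 100.34.)

-9797.89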